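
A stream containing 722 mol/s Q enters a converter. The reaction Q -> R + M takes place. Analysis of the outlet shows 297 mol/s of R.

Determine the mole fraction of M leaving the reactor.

0.291

For R: n = n₀ + 1ξ → 297 = 0 + 1ξ, giving ξ = 297 mol/s.
Outlet amounts (n = n₀ + ν ξ):
  Q: 722 − 1(297) = 425
  R: 0 + 1(297) = 297
  M: 0 + 1(297) = 297
Total out = 1019 mol/s; y_M = 297 / 1019 = 0.2915.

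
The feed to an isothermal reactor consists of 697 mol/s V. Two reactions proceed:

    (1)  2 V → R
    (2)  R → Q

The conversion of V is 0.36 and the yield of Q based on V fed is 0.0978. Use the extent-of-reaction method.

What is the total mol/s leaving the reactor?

Conversion of V: V consumed = 2ξ₁ = 0.36 × 697 → ξ₁ = 125.5 mol/s.
Yield of Q: 1ξ₂ / 697 = 0.0978 → ξ₂ = 68.17 mol/s.
Outlet amounts (n = n₀ + Σ ν·ξ):
  V: 697 − 2(125.5) = 446.1
  R: 0 + 1(125.5) − 1(68.17) = 57.29
  Q: 0 + 1(68.17) = 68.17
Total out = 446.1 + 57.29 + 68.17 = 571.5 mol/s.

572 mol/s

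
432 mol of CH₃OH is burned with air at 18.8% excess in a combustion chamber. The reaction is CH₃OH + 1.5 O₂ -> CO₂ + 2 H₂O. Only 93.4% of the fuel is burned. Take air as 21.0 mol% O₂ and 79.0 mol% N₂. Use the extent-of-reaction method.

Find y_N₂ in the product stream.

Stoichiometric O₂ = 1.5 × 432 = 648 mol; O₂ fed = 648 × 1.188 = 769.8 mol.
N₂ fed = 769.8 × 79/21 = 2896 mol.
Fuel reacted = 0.934 × 432 → ξ = 403.5 mol.
Outlet (n = n₀ + ν ξ):
  CH₃OH: 432 − 1(403.5) = 28.51
  O₂: 769.8 − 1.5(403.5) = 164.6
  N₂: 2896 (inert)
  CO₂: 0 + 1(403.5) = 403.5
  H₂O: 0 + 2(403.5) = 807
Total out = 4300 mol; y_N₂ = 2896 / 4300 = 0.6736.

0.674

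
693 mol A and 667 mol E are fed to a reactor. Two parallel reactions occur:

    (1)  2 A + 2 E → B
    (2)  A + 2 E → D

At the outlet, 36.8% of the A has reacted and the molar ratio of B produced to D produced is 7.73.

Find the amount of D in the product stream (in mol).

Conversion of A: A consumed = 0.368 × 693 = 255 mol = 2ξ₁ + 1ξ₂.
Selectivity: 1ξ₁ / (1ξ₂) = 7.73 → ξ₁ = 7.73 ξ₂.
Substitute: (2·7.73 + 1) ξ₂ = 255 → ξ₂ = 15.49 mol, ξ₁ = 119.8 mol.
Outlet amounts (n = n₀ + Σ ν·ξ):
  A: 693 − 2(119.8) − 1(15.49) = 438
  E: 667 − 2(119.8) − 2(15.49) = 396.5
  B: 0 + 1(119.8) = 119.8
  D: 0 + 1(15.49) = 15.49

15.5 mol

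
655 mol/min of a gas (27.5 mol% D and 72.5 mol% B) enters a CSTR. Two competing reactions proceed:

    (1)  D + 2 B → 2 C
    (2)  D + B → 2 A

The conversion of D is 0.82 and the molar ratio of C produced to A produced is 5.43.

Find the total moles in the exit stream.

Conversion of D: D consumed = 0.82 × 180.1 = 147.7 mol/min = 1ξ₁ + 1ξ₂.
Selectivity: 2ξ₁ / (2ξ₂) = 5.43 → ξ₁ = 5.43 ξ₂.
Substitute: (1·5.43 + 1) ξ₂ = 147.7 → ξ₂ = 22.97 mol/min, ξ₁ = 124.7 mol/min.
Outlet amounts (n = n₀ + Σ ν·ξ):
  D: 180.1 − 1(124.7) − 1(22.97) = 32.42
  B: 474.9 − 2(124.7) − 1(22.97) = 202.4
  C: 0 + 2(124.7) = 249.5
  A: 0 + 2(22.97) = 45.94
Total out = 32.42 + 202.4 + 249.5 + 45.94 = 530.3 mol/min.

530 mol/min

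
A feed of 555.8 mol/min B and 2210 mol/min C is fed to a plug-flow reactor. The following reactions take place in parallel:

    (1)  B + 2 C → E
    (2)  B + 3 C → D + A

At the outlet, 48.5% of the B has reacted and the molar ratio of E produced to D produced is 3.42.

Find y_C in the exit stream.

0.723

Conversion of B: B consumed = 0.485 × 555.8 = 269.6 mol/min = 1ξ₁ + 1ξ₂.
Selectivity: 1ξ₁ / (1ξ₂) = 3.42 → ξ₁ = 3.42 ξ₂.
Substitute: (1·3.42 + 1) ξ₂ = 269.6 → ξ₂ = 60.99 mol/min, ξ₁ = 208.6 mol/min.
Outlet amounts (n = n₀ + Σ ν·ξ):
  B: 555.8 − 1(208.6) − 1(60.99) = 286.2
  C: 2210 − 2(208.6) − 3(60.99) = 1610
  E: 0 + 1(208.6) = 208.6
  D: 0 + 1(60.99) = 60.99
  A: 0 + 1(60.99) = 60.99
Total out = 2227 mol/min; y_C = 1610 / 2227 = 0.723.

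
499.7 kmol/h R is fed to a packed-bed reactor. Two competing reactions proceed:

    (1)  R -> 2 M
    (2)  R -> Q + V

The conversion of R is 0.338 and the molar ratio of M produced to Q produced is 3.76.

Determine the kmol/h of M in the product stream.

221 kmol/h

Conversion of R: R consumed = 0.338 × 499.7 = 168.9 kmol/h = 1ξ₁ + 1ξ₂.
Selectivity: 2ξ₁ / (1ξ₂) = 3.76 → ξ₁ = 1.88 ξ₂.
Substitute: (1·1.88 + 1) ξ₂ = 168.9 → ξ₂ = 58.65 kmol/h, ξ₁ = 110.3 kmol/h.
Outlet amounts (n = n₀ + Σ ν·ξ):
  R: 499.7 − 1(110.3) − 1(58.65) = 330.8
  M: 0 + 2(110.3) = 220.5
  Q: 0 + 1(58.65) = 58.65
  V: 0 + 1(58.65) = 58.65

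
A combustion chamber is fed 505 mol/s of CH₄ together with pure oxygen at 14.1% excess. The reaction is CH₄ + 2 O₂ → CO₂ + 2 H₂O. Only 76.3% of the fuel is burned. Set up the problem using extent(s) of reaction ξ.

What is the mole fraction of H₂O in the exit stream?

0.465

Stoichiometric O₂ = 2 × 505 = 1010 mol/s; O₂ fed = 1010 × 1.141 = 1152 mol/s.
Fuel reacted = 0.763 × 505 → ξ = 385.3 mol/s.
Outlet (n = n₀ + ν ξ):
  CH₄: 505 − 1(385.3) = 119.7
  O₂: 1152 − 2(385.3) = 381.8
  CO₂: 0 + 1(385.3) = 385.3
  H₂O: 0 + 2(385.3) = 770.6
Total out = 1657 mol/s; y_H₂O = 770.6 / 1657 = 0.465.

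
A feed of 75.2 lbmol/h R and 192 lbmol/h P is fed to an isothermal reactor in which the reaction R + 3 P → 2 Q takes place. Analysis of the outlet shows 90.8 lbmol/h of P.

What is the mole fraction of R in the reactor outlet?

For P: n = n₀ − 3ξ → 90.8 = 192 − 3ξ, giving ξ = 33.73 lbmol/h.
Outlet amounts (n = n₀ + ν ξ):
  R: 75.2 − 1(33.73) = 41.47
  P: 192 − 3(33.73) = 90.8
  Q: 0 + 2(33.73) = 67.47
Total out = 199.7 lbmol/h; y_R = 41.47 / 199.7 = 0.2076.

0.208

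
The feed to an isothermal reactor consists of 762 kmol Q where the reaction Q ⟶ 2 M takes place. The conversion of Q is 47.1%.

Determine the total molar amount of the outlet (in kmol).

1120 kmol

Q reacted = 0.471 × 762 = 358.9 kmol; ν_Q = −1, so ξ = 358.9/1 = 358.9 kmol.
Outlet amounts (n = n₀ + ν ξ):
  Q: 762 − 1(358.9) = 403.1
  M: 0 + 2(358.9) = 717.8
Total out = 403.1 + 717.8 = 1121 kmol.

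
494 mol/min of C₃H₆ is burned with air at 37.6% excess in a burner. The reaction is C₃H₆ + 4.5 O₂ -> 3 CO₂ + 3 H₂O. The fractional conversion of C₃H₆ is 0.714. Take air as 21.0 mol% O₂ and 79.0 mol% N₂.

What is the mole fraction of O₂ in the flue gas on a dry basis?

0.104

Stoichiometric O₂ = 4.5 × 494 = 2223 mol/min; O₂ fed = 2223 × 1.376 = 3059 mol/min.
N₂ fed = 3059 × 79/21 = 11510 mol/min.
Fuel reacted = 0.714 × 494 → ξ = 352.7 mol/min.
Outlet (n = n₀ + ν ξ):
  C₃H₆: 494 − 1(352.7) = 141.3
  O₂: 3059 − 4.5(352.7) = 1472
  N₂: 11510 (inert)
  CO₂: 0 + 3(352.7) = 1058
  H₂O: 0 + 3(352.7) = 1058
Dry total = 14180 mol/min; y_O₂ (dry) = 1472 / 14180 = 0.1038.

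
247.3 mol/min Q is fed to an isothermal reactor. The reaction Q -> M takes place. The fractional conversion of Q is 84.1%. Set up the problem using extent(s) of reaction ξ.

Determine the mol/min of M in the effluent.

Q reacted = 0.841 × 247.3 = 208 mol/min; ν_Q = −1, so ξ = 208/1 = 208 mol/min.
Outlet amounts (n = n₀ + ν ξ):
  Q: 247.3 − 1(208) = 39.32
  M: 0 + 1(208) = 208

208 mol/min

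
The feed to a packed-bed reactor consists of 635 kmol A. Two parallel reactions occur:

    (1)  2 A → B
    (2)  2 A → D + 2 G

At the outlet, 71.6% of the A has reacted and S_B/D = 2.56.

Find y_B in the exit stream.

0.305

Conversion of A: A consumed = 0.716 × 635 = 454.7 kmol = 2ξ₁ + 2ξ₂.
Selectivity: 1ξ₁ / (1ξ₂) = 2.56 → ξ₁ = 2.56 ξ₂.
Substitute: (2·2.56 + 2) ξ₂ = 454.7 → ξ₂ = 63.86 kmol, ξ₁ = 163.5 kmol.
Outlet amounts (n = n₀ + Σ ν·ξ):
  A: 635 − 2(163.5) − 2(63.86) = 180.3
  B: 0 + 1(163.5) = 163.5
  D: 0 + 1(63.86) = 63.86
  G: 0 + 2(63.86) = 127.7
Total out = 535.4 kmol; y_B = 163.5 / 535.4 = 0.3053.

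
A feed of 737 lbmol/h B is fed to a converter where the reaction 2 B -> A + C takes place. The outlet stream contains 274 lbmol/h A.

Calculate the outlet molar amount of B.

For A: n = n₀ + 1ξ → 274 = 0 + 1ξ, giving ξ = 274 lbmol/h.
Outlet amounts (n = n₀ + ν ξ):
  B: 737 − 2(274) = 189
  A: 0 + 1(274) = 274
  C: 0 + 1(274) = 274

189 lbmol/h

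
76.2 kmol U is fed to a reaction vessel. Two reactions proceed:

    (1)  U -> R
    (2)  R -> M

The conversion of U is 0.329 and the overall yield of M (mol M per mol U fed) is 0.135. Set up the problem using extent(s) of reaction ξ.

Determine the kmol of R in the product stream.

14.8 kmol

Conversion of U: U consumed = 1ξ₁ = 0.329 × 76.2 → ξ₁ = 25.07 kmol.
Yield of M: 1ξ₂ / 76.2 = 0.135 → ξ₂ = 10.29 kmol.
Outlet amounts (n = n₀ + Σ ν·ξ):
  U: 76.2 − 1(25.07) = 51.13
  R: 0 + 1(25.07) − 1(10.29) = 14.78
  M: 0 + 1(10.29) = 10.29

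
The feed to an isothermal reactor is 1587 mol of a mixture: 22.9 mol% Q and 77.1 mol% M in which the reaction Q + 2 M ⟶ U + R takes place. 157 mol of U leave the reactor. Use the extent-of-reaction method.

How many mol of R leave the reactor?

157 mol

For U: n = n₀ + 1ξ → 157 = 0 + 1ξ, giving ξ = 157 mol.
Outlet amounts (n = n₀ + ν ξ):
  Q: 363.4 − 1(157) = 206.4
  M: 1224 − 2(157) = 909.6
  U: 0 + 1(157) = 157
  R: 0 + 1(157) = 157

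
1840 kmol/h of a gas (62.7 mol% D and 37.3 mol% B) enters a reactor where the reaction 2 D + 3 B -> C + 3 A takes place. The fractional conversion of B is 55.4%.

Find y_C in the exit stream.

B reacted = 0.554 × 686.3 = 380.2 kmol/h; ν_B = −3, so ξ = 380.2/3 = 126.7 kmol/h.
Outlet amounts (n = n₀ + ν ξ):
  D: 1154 − 2(126.7) = 900.2
  B: 686.3 − 3(126.7) = 306.1
  C: 0 + 1(126.7) = 126.7
  A: 0 + 3(126.7) = 380.2
Total out = 1713 kmol/h; y_C = 126.7 / 1713 = 0.07398.

0.074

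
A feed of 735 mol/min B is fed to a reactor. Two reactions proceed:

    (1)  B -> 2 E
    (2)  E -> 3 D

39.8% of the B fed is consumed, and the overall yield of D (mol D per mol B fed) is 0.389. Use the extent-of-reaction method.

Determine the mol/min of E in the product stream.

490 mol/min

Conversion of B: B consumed = 1ξ₁ = 0.398 × 735 → ξ₁ = 292.5 mol/min.
Yield of D: 3ξ₂ / 735 = 0.389 → ξ₂ = 95.31 mol/min.
Outlet amounts (n = n₀ + Σ ν·ξ):
  B: 735 − 1(292.5) = 442.5
  E: 0 + 2(292.5) − 1(95.31) = 489.8
  D: 0 + 3(95.31) = 285.9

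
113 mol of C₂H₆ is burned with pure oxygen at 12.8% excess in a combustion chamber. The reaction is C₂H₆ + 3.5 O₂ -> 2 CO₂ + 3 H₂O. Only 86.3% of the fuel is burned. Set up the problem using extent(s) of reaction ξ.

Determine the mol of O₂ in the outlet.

105 mol

Stoichiometric O₂ = 3.5 × 113 = 395.5 mol; O₂ fed = 395.5 × 1.128 = 446.1 mol.
Fuel reacted = 0.863 × 113 → ξ = 97.52 mol.
Outlet (n = n₀ + ν ξ):
  C₂H₆: 113 − 1(97.52) = 15.48
  O₂: 446.1 − 3.5(97.52) = 104.8
  CO₂: 0 + 2(97.52) = 195
  H₂O: 0 + 3(97.52) = 292.6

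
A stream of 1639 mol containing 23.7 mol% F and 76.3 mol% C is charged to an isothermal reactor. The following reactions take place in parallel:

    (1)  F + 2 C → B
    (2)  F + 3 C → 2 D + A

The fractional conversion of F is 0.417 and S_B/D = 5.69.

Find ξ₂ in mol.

ξ₂ = 13.1 mol

Conversion of F: F consumed = 0.417 × 388.4 = 162 mol = 1ξ₁ + 1ξ₂.
Selectivity: 1ξ₁ / (2ξ₂) = 5.69 → ξ₁ = 11.38 ξ₂.
Substitute: (1·11.38 + 1) ξ₂ = 162 → ξ₂ = 13.08 mol, ξ₁ = 148.9 mol.
Outlet amounts (n = n₀ + Σ ν·ξ):
  F: 388.4 − 1(148.9) − 1(13.08) = 226.5
  C: 1251 − 2(148.9) − 3(13.08) = 913.5
  B: 0 + 1(148.9) = 148.9
  D: 0 + 2(13.08) = 26.17
  A: 0 + 1(13.08) = 13.08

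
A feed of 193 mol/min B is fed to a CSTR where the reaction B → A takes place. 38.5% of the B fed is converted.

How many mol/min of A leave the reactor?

B reacted = 0.385 × 193 = 74.31 mol/min; ν_B = −1, so ξ = 74.31/1 = 74.31 mol/min.
Outlet amounts (n = n₀ + ν ξ):
  B: 193 − 1(74.31) = 118.7
  A: 0 + 1(74.31) = 74.31

74.3 mol/min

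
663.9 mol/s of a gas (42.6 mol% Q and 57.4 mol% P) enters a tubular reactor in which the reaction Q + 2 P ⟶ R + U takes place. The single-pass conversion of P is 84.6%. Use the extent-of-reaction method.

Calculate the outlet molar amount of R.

P reacted = 0.846 × 381.1 = 322.4 mol/s; ν_P = −2, so ξ = 322.4/2 = 161.2 mol/s.
Outlet amounts (n = n₀ + ν ξ):
  Q: 282.8 − 1(161.2) = 121.6
  P: 381.1 − 2(161.2) = 58.69
  R: 0 + 1(161.2) = 161.2
  U: 0 + 1(161.2) = 161.2

161 mol/s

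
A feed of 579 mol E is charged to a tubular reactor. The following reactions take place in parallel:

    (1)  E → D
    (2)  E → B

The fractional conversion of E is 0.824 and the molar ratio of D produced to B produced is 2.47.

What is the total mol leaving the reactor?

Conversion of E: E consumed = 0.824 × 579 = 477.1 mol = 1ξ₁ + 1ξ₂.
Selectivity: 1ξ₁ / (1ξ₂) = 2.47 → ξ₁ = 2.47 ξ₂.
Substitute: (1·2.47 + 1) ξ₂ = 477.1 → ξ₂ = 137.5 mol, ξ₁ = 339.6 mol.
Outlet amounts (n = n₀ + Σ ν·ξ):
  E: 579 − 1(339.6) − 1(137.5) = 101.9
  D: 0 + 1(339.6) = 339.6
  B: 0 + 1(137.5) = 137.5
Total out = 101.9 + 339.6 + 137.5 = 579 mol.

579 mol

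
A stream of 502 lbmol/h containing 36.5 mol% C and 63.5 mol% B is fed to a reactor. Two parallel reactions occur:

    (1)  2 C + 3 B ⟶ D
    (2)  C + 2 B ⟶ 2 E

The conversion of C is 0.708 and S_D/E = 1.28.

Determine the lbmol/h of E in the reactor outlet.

42.4 lbmol/h

Conversion of C: C consumed = 0.708 × 183.2 = 129.7 lbmol/h = 2ξ₁ + 1ξ₂.
Selectivity: 1ξ₁ / (2ξ₂) = 1.28 → ξ₁ = 2.56 ξ₂.
Substitute: (2·2.56 + 1) ξ₂ = 129.7 → ξ₂ = 21.2 lbmol/h, ξ₁ = 54.26 lbmol/h.
Outlet amounts (n = n₀ + Σ ν·ξ):
  C: 183.2 − 2(54.26) − 1(21.2) = 53.5
  B: 318.8 − 3(54.26) − 2(21.2) = 113.6
  D: 0 + 1(54.26) = 54.26
  E: 0 + 2(21.2) = 42.39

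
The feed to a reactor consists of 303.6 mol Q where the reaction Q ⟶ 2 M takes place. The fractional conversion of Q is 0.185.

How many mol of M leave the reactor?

112 mol

Q reacted = 0.185 × 303.6 = 56.17 mol; ν_Q = −1, so ξ = 56.17/1 = 56.17 mol.
Outlet amounts (n = n₀ + ν ξ):
  Q: 303.6 − 1(56.17) = 247.4
  M: 0 + 2(56.17) = 112.3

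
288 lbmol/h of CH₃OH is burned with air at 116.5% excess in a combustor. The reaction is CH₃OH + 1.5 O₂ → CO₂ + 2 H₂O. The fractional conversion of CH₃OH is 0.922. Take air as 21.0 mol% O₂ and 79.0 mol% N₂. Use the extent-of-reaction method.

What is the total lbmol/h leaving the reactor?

Stoichiometric O₂ = 1.5 × 288 = 432 lbmol/h; O₂ fed = 432 × 2.165 = 935.3 lbmol/h.
N₂ fed = 935.3 × 79/21 = 3518 lbmol/h.
Fuel reacted = 0.922 × 288 → ξ = 265.5 lbmol/h.
Outlet (n = n₀ + ν ξ):
  CH₃OH: 288 − 1(265.5) = 22.46
  O₂: 935.3 − 1.5(265.5) = 537
  N₂: 3518 (inert)
  CO₂: 0 + 1(265.5) = 265.5
  H₂O: 0 + 2(265.5) = 531.1
Total out = 22.46 + 537 + 3518 + 265.5 + 531.1 = 4874 lbmol/h.

4870 lbmol/h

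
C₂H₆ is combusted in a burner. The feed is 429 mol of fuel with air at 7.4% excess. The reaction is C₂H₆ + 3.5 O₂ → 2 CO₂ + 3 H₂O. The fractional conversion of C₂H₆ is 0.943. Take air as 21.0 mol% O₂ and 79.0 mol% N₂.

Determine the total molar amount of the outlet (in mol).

Stoichiometric O₂ = 3.5 × 429 = 1502 mol; O₂ fed = 1502 × 1.074 = 1613 mol.
N₂ fed = 1613 × 79/21 = 6066 mol.
Fuel reacted = 0.943 × 429 → ξ = 404.5 mol.
Outlet (n = n₀ + ν ξ):
  C₂H₆: 429 − 1(404.5) = 24.45
  O₂: 1613 − 3.5(404.5) = 196.7
  N₂: 6066 (inert)
  CO₂: 0 + 2(404.5) = 809.1
  H₂O: 0 + 3(404.5) = 1214
Total out = 24.45 + 196.7 + 6066 + 809.1 + 1214 = 8310 mol.

8310 mol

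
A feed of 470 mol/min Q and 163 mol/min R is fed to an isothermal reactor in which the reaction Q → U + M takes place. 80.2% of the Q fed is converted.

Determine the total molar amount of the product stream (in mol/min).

1010 mol/min

Q reacted = 0.802 × 470 = 376.9 mol/min; ν_Q = −1, so ξ = 376.9/1 = 376.9 mol/min.
Outlet amounts (n = n₀ + ν ξ):
  Q: 470 − 1(376.9) = 93.06
  U: 0 + 1(376.9) = 376.9
  M: 0 + 1(376.9) = 376.9
  R: 163 (inert)
Total out = 93.06 + 376.9 + 376.9 + 163 = 1010 mol/min.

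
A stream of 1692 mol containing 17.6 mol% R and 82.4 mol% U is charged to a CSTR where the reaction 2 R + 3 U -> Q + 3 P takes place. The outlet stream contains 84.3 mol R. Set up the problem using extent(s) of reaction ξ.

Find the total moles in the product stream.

For R: n = n₀ − 2ξ → 84.3 = 297.8 − 2ξ, giving ξ = 106.7 mol.
Outlet amounts (n = n₀ + ν ξ):
  R: 297.8 − 2(106.7) = 84.3
  U: 1394 − 3(106.7) = 1074
  Q: 0 + 1(106.7) = 106.7
  P: 0 + 3(106.7) = 320.2
Total out = 84.3 + 1074 + 106.7 + 320.2 = 1585 mol.

1590 mol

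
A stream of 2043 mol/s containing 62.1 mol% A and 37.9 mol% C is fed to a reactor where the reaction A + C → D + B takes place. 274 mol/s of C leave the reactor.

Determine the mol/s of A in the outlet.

For C: n = n₀ − 1ξ → 274 = 774.3 − 1ξ, giving ξ = 500.3 mol/s.
Outlet amounts (n = n₀ + ν ξ):
  A: 1269 − 1(500.3) = 768.4
  C: 774.3 − 1(500.3) = 274
  D: 0 + 1(500.3) = 500.3
  B: 0 + 1(500.3) = 500.3

768 mol/s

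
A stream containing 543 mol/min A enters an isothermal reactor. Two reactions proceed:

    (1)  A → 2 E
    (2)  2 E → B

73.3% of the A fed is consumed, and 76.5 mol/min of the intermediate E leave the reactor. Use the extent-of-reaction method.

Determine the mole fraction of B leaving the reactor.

Conversion of A: A consumed = 1ξ₁ = 0.733 × 543 → ξ₁ = 398 mol/min.
E balance: n_E = 0 + 2ξ₁ − 2ξ₂ = 76.5 → ξ₂ = (2·398 − 76.5)/2 = 359.8 mol/min.
Outlet amounts (n = n₀ + Σ ν·ξ):
  A: 543 − 1(398) = 145
  E: 0 + 2(398) − 2(359.8) = 76.5
  B: 0 + 1(359.8) = 359.8
Total out = 581.2 mol/min; y_B = 359.8 / 581.2 = 0.619.

0.619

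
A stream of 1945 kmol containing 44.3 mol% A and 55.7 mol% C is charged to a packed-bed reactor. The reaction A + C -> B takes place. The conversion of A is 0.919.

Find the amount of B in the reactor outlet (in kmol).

792 kmol

A reacted = 0.919 × 861.6 = 791.8 kmol; ν_A = −1, so ξ = 791.8/1 = 791.8 kmol.
Outlet amounts (n = n₀ + ν ξ):
  A: 861.6 − 1(791.8) = 69.79
  C: 1083 − 1(791.8) = 291.5
  B: 0 + 1(791.8) = 791.8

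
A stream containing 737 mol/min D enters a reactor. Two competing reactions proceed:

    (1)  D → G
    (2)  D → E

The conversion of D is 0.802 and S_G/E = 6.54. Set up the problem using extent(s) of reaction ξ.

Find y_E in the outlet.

Conversion of D: D consumed = 0.802 × 737 = 591.1 mol/min = 1ξ₁ + 1ξ₂.
Selectivity: 1ξ₁ / (1ξ₂) = 6.54 → ξ₁ = 6.54 ξ₂.
Substitute: (1·6.54 + 1) ξ₂ = 591.1 → ξ₂ = 78.39 mol/min, ξ₁ = 512.7 mol/min.
Outlet amounts (n = n₀ + Σ ν·ξ):
  D: 737 − 1(512.7) − 1(78.39) = 145.9
  G: 0 + 1(512.7) = 512.7
  E: 0 + 1(78.39) = 78.39
Total out = 737 mol/min; y_E = 78.39 / 737 = 0.1064.

0.106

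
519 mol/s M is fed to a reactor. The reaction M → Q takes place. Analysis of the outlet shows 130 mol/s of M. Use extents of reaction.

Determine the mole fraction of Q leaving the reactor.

For M: n = n₀ − 1ξ → 130 = 519 − 1ξ, giving ξ = 389 mol/s.
Outlet amounts (n = n₀ + ν ξ):
  M: 519 − 1(389) = 130
  Q: 0 + 1(389) = 389
Total out = 519 mol/s; y_Q = 389 / 519 = 0.7495.

0.75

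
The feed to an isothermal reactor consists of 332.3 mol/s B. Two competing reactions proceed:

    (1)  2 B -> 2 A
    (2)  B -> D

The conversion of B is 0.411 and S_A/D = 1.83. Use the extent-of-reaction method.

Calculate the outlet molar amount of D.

Conversion of B: B consumed = 0.411 × 332.3 = 136.6 mol/s = 2ξ₁ + 1ξ₂.
Selectivity: 2ξ₁ / (1ξ₂) = 1.83 → ξ₁ = 0.915 ξ₂.
Substitute: (2·0.915 + 1) ξ₂ = 136.6 → ξ₂ = 48.26 mol/s, ξ₁ = 44.16 mol/s.
Outlet amounts (n = n₀ + Σ ν·ξ):
  B: 332.3 − 2(44.16) − 1(48.26) = 195.7
  A: 0 + 2(44.16) = 88.32
  D: 0 + 1(48.26) = 48.26

48.3 mol/s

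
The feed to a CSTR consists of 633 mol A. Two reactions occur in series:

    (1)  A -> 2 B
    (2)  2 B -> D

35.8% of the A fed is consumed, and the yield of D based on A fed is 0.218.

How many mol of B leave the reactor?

177 mol

Conversion of A: A consumed = 1ξ₁ = 0.358 × 633 → ξ₁ = 226.6 mol.
Yield of D: 1ξ₂ / 633 = 0.218 → ξ₂ = 138 mol.
Outlet amounts (n = n₀ + Σ ν·ξ):
  A: 633 − 1(226.6) = 406.4
  B: 0 + 2(226.6) − 2(138) = 177.2
  D: 0 + 1(138) = 138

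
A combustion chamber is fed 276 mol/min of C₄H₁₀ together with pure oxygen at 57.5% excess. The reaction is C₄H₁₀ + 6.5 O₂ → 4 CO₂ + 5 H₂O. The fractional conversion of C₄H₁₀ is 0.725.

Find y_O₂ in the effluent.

Stoichiometric O₂ = 6.5 × 276 = 1794 mol/min; O₂ fed = 1794 × 1.575 = 2826 mol/min.
Fuel reacted = 0.725 × 276 → ξ = 200.1 mol/min.
Outlet (n = n₀ + ν ξ):
  C₄H₁₀: 276 − 1(200.1) = 75.9
  O₂: 2826 − 6.5(200.1) = 1525
  CO₂: 0 + 4(200.1) = 800.4
  H₂O: 0 + 5(200.1) = 1000
Total out = 3402 mol/min; y_O₂ = 1525 / 3402 = 0.4483.

0.448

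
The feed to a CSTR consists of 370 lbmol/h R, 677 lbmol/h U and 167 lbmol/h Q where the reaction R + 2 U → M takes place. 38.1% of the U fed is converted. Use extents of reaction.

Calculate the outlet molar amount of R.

241 lbmol/h

U reacted = 0.381 × 677 = 257.9 lbmol/h; ν_U = −2, so ξ = 257.9/2 = 129 lbmol/h.
Outlet amounts (n = n₀ + ν ξ):
  R: 370 − 1(129) = 241
  U: 677 − 2(129) = 419.1
  M: 0 + 1(129) = 129
  Q: 167 (inert)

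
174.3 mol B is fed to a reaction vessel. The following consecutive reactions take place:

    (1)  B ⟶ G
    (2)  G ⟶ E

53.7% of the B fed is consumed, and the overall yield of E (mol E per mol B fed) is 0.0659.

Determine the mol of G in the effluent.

Conversion of B: B consumed = 1ξ₁ = 0.537 × 174.3 → ξ₁ = 93.6 mol.
Yield of E: 1ξ₂ / 174.3 = 0.0659 → ξ₂ = 11.49 mol.
Outlet amounts (n = n₀ + Σ ν·ξ):
  B: 174.3 − 1(93.6) = 80.7
  G: 0 + 1(93.6) − 1(11.49) = 82.11
  E: 0 + 1(11.49) = 11.49

82.1 mol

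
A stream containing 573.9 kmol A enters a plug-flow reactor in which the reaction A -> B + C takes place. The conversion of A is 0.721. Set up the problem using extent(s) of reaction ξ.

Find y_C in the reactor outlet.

A reacted = 0.721 × 573.9 = 413.8 kmol; ν_A = −1, so ξ = 413.8/1 = 413.8 kmol.
Outlet amounts (n = n₀ + ν ξ):
  A: 573.9 − 1(413.8) = 160.1
  B: 0 + 1(413.8) = 413.8
  C: 0 + 1(413.8) = 413.8
Total out = 987.7 kmol; y_C = 413.8 / 987.7 = 0.4189.

0.419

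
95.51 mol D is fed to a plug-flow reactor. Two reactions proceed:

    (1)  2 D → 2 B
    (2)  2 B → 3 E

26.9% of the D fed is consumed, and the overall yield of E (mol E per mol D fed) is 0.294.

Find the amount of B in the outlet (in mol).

6.97 mol

Conversion of D: D consumed = 2ξ₁ = 0.269 × 95.51 → ξ₁ = 12.85 mol.
Yield of E: 3ξ₂ / 95.51 = 0.294 → ξ₂ = 9.36 mol.
Outlet amounts (n = n₀ + Σ ν·ξ):
  D: 95.51 − 2(12.85) = 69.82
  B: 0 + 2(12.85) − 2(9.36) = 6.972
  E: 0 + 3(9.36) = 28.08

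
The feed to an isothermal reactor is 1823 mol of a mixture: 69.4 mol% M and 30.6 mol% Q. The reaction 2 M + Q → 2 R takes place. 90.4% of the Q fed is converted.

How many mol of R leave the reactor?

Q reacted = 0.904 × 557.8 = 504.3 mol; ν_Q = −1, so ξ = 504.3/1 = 504.3 mol.
Outlet amounts (n = n₀ + ν ξ):
  M: 1265 − 2(504.3) = 256.6
  Q: 557.8 − 1(504.3) = 53.55
  R: 0 + 2(504.3) = 1009

1010 mol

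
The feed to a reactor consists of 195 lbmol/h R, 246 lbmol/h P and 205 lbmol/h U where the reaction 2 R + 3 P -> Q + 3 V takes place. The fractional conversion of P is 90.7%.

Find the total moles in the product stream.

P reacted = 0.907 × 246 = 223.1 lbmol/h; ν_P = −3, so ξ = 223.1/3 = 74.37 lbmol/h.
Outlet amounts (n = n₀ + ν ξ):
  R: 195 − 2(74.37) = 46.25
  P: 246 − 3(74.37) = 22.88
  Q: 0 + 1(74.37) = 74.37
  V: 0 + 3(74.37) = 223.1
  U: 205 (inert)
Total out = 46.25 + 22.88 + 74.37 + 223.1 + 205 = 571.6 lbmol/h.

572 lbmol/h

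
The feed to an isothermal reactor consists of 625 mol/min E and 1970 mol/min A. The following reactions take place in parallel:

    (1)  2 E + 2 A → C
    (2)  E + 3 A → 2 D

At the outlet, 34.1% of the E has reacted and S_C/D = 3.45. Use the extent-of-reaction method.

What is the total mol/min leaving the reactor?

2270 mol/min

Conversion of E: E consumed = 0.341 × 625 = 213.1 mol/min = 2ξ₁ + 1ξ₂.
Selectivity: 1ξ₁ / (2ξ₂) = 3.45 → ξ₁ = 6.9 ξ₂.
Substitute: (2·6.9 + 1) ξ₂ = 213.1 → ξ₂ = 14.4 mol/min, ξ₁ = 99.36 mol/min.
Outlet amounts (n = n₀ + Σ ν·ξ):
  E: 625 − 2(99.36) − 1(14.4) = 411.9
  A: 1970 − 2(99.36) − 3(14.4) = 1728
  C: 0 + 1(99.36) = 99.36
  D: 0 + 2(14.4) = 28.8
Total out = 411.9 + 1728 + 99.36 + 28.8 = 2268 mol/min.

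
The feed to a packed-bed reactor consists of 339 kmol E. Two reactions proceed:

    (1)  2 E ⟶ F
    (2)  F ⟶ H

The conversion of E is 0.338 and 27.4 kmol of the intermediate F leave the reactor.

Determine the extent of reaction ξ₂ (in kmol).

Conversion of E: E consumed = 2ξ₁ = 0.338 × 339 → ξ₁ = 57.29 kmol.
F balance: n_F = 0 + 1ξ₁ − 1ξ₂ = 27.4 → ξ₂ = (1·57.29 − 27.4)/1 = 29.89 kmol.
Outlet amounts (n = n₀ + Σ ν·ξ):
  E: 339 − 2(57.29) = 224.4
  F: 0 + 1(57.29) − 1(29.89) = 27.4
  H: 0 + 1(29.89) = 29.89

ξ₂ = 29.9 kmol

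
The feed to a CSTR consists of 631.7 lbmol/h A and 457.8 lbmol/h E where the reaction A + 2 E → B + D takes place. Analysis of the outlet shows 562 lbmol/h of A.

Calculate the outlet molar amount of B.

For A: n = n₀ − 1ξ → 562 = 631.7 − 1ξ, giving ξ = 69.7 lbmol/h.
Outlet amounts (n = n₀ + ν ξ):
  A: 631.7 − 1(69.7) = 562
  E: 457.8 − 2(69.7) = 318.4
  B: 0 + 1(69.7) = 69.7
  D: 0 + 1(69.7) = 69.7

69.7 lbmol/h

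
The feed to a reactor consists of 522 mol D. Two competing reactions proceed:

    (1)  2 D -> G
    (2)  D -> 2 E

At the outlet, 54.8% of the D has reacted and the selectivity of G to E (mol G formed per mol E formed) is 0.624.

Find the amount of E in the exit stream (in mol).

164 mol

Conversion of D: D consumed = 0.548 × 522 = 286.1 mol = 2ξ₁ + 1ξ₂.
Selectivity: 1ξ₁ / (2ξ₂) = 0.624 → ξ₁ = 1.248 ξ₂.
Substitute: (2·1.248 + 1) ξ₂ = 286.1 → ξ₂ = 81.82 mol, ξ₁ = 102.1 mol.
Outlet amounts (n = n₀ + Σ ν·ξ):
  D: 522 − 2(102.1) − 1(81.82) = 235.9
  G: 0 + 1(102.1) = 102.1
  E: 0 + 2(81.82) = 163.6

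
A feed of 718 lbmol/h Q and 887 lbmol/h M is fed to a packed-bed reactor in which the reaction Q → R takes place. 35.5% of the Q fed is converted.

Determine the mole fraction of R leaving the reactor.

0.159

Q reacted = 0.355 × 718 = 254.9 lbmol/h; ν_Q = −1, so ξ = 254.9/1 = 254.9 lbmol/h.
Outlet amounts (n = n₀ + ν ξ):
  Q: 718 − 1(254.9) = 463.1
  R: 0 + 1(254.9) = 254.9
  M: 887 (inert)
Total out = 1605 lbmol/h; y_R = 254.9 / 1605 = 0.1588.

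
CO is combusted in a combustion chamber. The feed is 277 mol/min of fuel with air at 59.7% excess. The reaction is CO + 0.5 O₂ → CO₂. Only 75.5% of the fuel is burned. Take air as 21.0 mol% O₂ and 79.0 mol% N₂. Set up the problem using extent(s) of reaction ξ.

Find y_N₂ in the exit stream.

0.679

Stoichiometric O₂ = 0.5 × 277 = 138.5 mol/min; O₂ fed = 138.5 × 1.597 = 221.2 mol/min.
N₂ fed = 221.2 × 79/21 = 832.1 mol/min.
Fuel reacted = 0.755 × 277 → ξ = 209.1 mol/min.
Outlet (n = n₀ + ν ξ):
  CO: 277 − 1(209.1) = 67.87
  O₂: 221.2 − 0.5(209.1) = 116.6
  N₂: 832.1 (inert)
  CO₂: 0 + 1(209.1) = 209.1
Total out = 1226 mol/min; y_N₂ = 832.1 / 1226 = 0.6789.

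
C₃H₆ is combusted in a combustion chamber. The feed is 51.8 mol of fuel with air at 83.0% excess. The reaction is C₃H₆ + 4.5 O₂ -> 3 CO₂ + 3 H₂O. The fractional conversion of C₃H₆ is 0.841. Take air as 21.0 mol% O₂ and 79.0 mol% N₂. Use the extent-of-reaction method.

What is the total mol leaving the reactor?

Stoichiometric O₂ = 4.5 × 51.8 = 233.1 mol; O₂ fed = 233.1 × 1.830 = 426.6 mol.
N₂ fed = 426.6 × 79/21 = 1605 mol.
Fuel reacted = 0.841 × 51.8 → ξ = 43.56 mol.
Outlet (n = n₀ + ν ξ):
  C₃H₆: 51.8 − 1(43.56) = 8.236
  O₂: 426.6 − 4.5(43.56) = 230.5
  N₂: 1605 (inert)
  CO₂: 0 + 3(43.56) = 130.7
  H₂O: 0 + 3(43.56) = 130.7
Total out = 8.236 + 230.5 + 1605 + 130.7 + 130.7 = 2105 mol.

2100 mol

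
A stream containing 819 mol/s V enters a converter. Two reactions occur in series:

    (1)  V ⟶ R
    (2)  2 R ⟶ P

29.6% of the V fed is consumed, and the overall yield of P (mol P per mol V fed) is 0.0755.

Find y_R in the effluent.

Conversion of V: V consumed = 1ξ₁ = 0.296 × 819 → ξ₁ = 242.4 mol/s.
Yield of P: 1ξ₂ / 819 = 0.0755 → ξ₂ = 61.83 mol/s.
Outlet amounts (n = n₀ + Σ ν·ξ):
  V: 819 − 1(242.4) = 576.6
  R: 0 + 1(242.4) − 2(61.83) = 118.8
  P: 0 + 1(61.83) = 61.83
Total out = 757.2 mol/s; y_R = 118.8 / 757.2 = 0.1568.

0.157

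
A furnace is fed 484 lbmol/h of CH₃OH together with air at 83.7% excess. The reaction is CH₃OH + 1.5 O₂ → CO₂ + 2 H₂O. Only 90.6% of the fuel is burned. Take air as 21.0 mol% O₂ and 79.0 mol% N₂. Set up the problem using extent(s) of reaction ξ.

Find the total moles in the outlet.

Stoichiometric O₂ = 1.5 × 484 = 726 lbmol/h; O₂ fed = 726 × 1.837 = 1334 lbmol/h.
N₂ fed = 1334 × 79/21 = 5017 lbmol/h.
Fuel reacted = 0.906 × 484 → ξ = 438.5 lbmol/h.
Outlet (n = n₀ + ν ξ):
  CH₃OH: 484 − 1(438.5) = 45.5
  O₂: 1334 − 1.5(438.5) = 675.9
  N₂: 5017 (inert)
  CO₂: 0 + 1(438.5) = 438.5
  H₂O: 0 + 2(438.5) = 877
Total out = 45.5 + 675.9 + 5017 + 438.5 + 877 = 7054 lbmol/h.

7050 lbmol/h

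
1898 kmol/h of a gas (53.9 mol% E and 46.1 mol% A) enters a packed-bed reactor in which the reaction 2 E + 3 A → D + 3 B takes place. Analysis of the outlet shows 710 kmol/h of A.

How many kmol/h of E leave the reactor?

913 kmol/h

For A: n = n₀ − 3ξ → 710 = 875 − 3ξ, giving ξ = 54.99 kmol/h.
Outlet amounts (n = n₀ + ν ξ):
  E: 1023 − 2(54.99) = 913
  A: 875 − 3(54.99) = 710
  D: 0 + 1(54.99) = 54.99
  B: 0 + 3(54.99) = 165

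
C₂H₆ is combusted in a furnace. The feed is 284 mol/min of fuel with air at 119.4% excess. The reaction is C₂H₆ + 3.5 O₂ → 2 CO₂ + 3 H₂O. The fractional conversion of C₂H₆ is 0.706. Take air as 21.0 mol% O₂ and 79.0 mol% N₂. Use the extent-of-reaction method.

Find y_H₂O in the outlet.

0.0559

Stoichiometric O₂ = 3.5 × 284 = 994 mol/min; O₂ fed = 994 × 2.194 = 2181 mol/min.
N₂ fed = 2181 × 79/21 = 8204 mol/min.
Fuel reacted = 0.706 × 284 → ξ = 200.5 mol/min.
Outlet (n = n₀ + ν ξ):
  C₂H₆: 284 − 1(200.5) = 83.5
  O₂: 2181 − 3.5(200.5) = 1479
  N₂: 8204 (inert)
  CO₂: 0 + 2(200.5) = 401
  H₂O: 0 + 3(200.5) = 601.5
Total out = 10770 mol/min; y_H₂O = 601.5 / 10770 = 0.05585.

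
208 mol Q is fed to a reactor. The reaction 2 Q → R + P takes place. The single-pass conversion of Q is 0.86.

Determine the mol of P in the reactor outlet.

89.4 mol

Q reacted = 0.86 × 208 = 178.9 mol; ν_Q = −2, so ξ = 178.9/2 = 89.44 mol.
Outlet amounts (n = n₀ + ν ξ):
  Q: 208 − 2(89.44) = 29.12
  R: 0 + 1(89.44) = 89.44
  P: 0 + 1(89.44) = 89.44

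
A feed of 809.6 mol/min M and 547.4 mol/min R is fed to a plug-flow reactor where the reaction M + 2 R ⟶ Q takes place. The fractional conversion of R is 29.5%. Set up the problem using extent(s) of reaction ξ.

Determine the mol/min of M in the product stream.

729 mol/min

R reacted = 0.295 × 547.4 = 161.5 mol/min; ν_R = −2, so ξ = 161.5/2 = 80.74 mol/min.
Outlet amounts (n = n₀ + ν ξ):
  M: 809.6 − 1(80.74) = 728.9
  R: 547.4 − 2(80.74) = 385.9
  Q: 0 + 1(80.74) = 80.74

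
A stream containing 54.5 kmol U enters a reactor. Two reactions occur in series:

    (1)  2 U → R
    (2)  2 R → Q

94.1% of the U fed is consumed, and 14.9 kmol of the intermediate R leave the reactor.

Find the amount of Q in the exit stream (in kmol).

5.37 kmol

Conversion of U: U consumed = 2ξ₁ = 0.941 × 54.5 → ξ₁ = 25.64 kmol.
R balance: n_R = 0 + 1ξ₁ − 2ξ₂ = 14.9 → ξ₂ = (1·25.64 − 14.9)/2 = 5.371 kmol.
Outlet amounts (n = n₀ + Σ ν·ξ):
  U: 54.5 − 2(25.64) = 3.216
  R: 0 + 1(25.64) − 2(5.371) = 14.9
  Q: 0 + 1(5.371) = 5.371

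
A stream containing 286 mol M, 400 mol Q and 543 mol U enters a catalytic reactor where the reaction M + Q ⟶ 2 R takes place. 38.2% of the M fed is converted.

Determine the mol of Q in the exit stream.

291 mol

M reacted = 0.382 × 286 = 109.3 mol; ν_M = −1, so ξ = 109.3/1 = 109.3 mol.
Outlet amounts (n = n₀ + ν ξ):
  M: 286 − 1(109.3) = 176.7
  Q: 400 − 1(109.3) = 290.7
  R: 0 + 2(109.3) = 218.5
  U: 543 (inert)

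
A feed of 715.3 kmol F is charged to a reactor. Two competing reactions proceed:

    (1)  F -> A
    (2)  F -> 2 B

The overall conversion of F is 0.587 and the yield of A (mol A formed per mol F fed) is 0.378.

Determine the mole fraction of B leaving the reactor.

0.346

Yield of A: 1ξ₁ / 715.3 = 0.378 → ξ₁ = 270.4 kmol.
Conversion of F: 1ξ₁ + 1ξ₂ = 0.587 × 715.3 = 419.9 → ξ₂ = 149.5 kmol.
Outlet amounts (n = n₀ + Σ ν·ξ):
  F: 715.3 − 1(270.4) − 1(149.5) = 295.4
  A: 0 + 1(270.4) = 270.4
  B: 0 + 2(149.5) = 299
Total out = 864.8 kmol; y_B = 299 / 864.8 = 0.3457.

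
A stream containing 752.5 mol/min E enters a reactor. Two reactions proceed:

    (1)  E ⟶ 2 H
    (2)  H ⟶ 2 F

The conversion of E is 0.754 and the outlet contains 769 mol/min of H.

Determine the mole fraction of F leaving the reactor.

0.434

Conversion of E: E consumed = 1ξ₁ = 0.754 × 752.5 → ξ₁ = 567.4 mol/min.
H balance: n_H = 0 + 2ξ₁ − 1ξ₂ = 769 → ξ₂ = (2·567.4 − 769)/1 = 365.8 mol/min.
Outlet amounts (n = n₀ + Σ ν·ξ):
  E: 752.5 − 1(567.4) = 185.1
  H: 0 + 2(567.4) − 1(365.8) = 769
  F: 0 + 2(365.8) = 731.5
Total out = 1686 mol/min; y_F = 731.5 / 1686 = 0.434.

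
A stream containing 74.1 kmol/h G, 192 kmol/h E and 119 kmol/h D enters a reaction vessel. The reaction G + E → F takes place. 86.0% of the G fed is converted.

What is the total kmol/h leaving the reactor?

321 kmol/h

G reacted = 0.86 × 74.1 = 63.73 kmol/h; ν_G = −1, so ξ = 63.73/1 = 63.73 kmol/h.
Outlet amounts (n = n₀ + ν ξ):
  G: 74.1 − 1(63.73) = 10.37
  E: 192 − 1(63.73) = 128.3
  F: 0 + 1(63.73) = 63.73
  D: 119 (inert)
Total out = 10.37 + 128.3 + 63.73 + 119 = 321.4 kmol/h.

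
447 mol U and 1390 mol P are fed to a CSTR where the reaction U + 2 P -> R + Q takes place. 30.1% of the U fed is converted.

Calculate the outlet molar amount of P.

U reacted = 0.301 × 447 = 134.5 mol; ν_U = −1, so ξ = 134.5/1 = 134.5 mol.
Outlet amounts (n = n₀ + ν ξ):
  U: 447 − 1(134.5) = 312.5
  P: 1390 − 2(134.5) = 1121
  R: 0 + 1(134.5) = 134.5
  Q: 0 + 1(134.5) = 134.5

1120 mol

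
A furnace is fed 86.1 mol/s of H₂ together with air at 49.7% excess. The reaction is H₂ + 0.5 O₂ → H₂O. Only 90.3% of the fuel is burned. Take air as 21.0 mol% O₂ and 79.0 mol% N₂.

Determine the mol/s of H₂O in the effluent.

Stoichiometric O₂ = 0.5 × 86.1 = 43.05 mol/s; O₂ fed = 43.05 × 1.497 = 64.45 mol/s.
N₂ fed = 64.45 × 79/21 = 242.4 mol/s.
Fuel reacted = 0.903 × 86.1 → ξ = 77.75 mol/s.
Outlet (n = n₀ + ν ξ):
  H₂: 86.1 − 1(77.75) = 8.352
  O₂: 64.45 − 0.5(77.75) = 25.57
  N₂: 242.4 (inert)
  H₂O: 0 + 1(77.75) = 77.75

77.7 mol/s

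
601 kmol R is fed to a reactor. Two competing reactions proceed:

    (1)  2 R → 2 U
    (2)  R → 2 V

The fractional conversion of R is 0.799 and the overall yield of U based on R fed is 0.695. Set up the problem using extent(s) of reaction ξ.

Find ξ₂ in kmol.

ξ₂ = 62.5 kmol

Yield of U: 2ξ₁ / 601 = 0.695 → ξ₁ = 208.8 kmol.
Conversion of R: 2ξ₁ + 1ξ₂ = 0.799 × 601 = 480.2 → ξ₂ = 62.5 kmol.
Outlet amounts (n = n₀ + Σ ν·ξ):
  R: 601 − 2(208.8) − 1(62.5) = 120.8
  U: 0 + 2(208.8) = 417.7
  V: 0 + 2(62.5) = 125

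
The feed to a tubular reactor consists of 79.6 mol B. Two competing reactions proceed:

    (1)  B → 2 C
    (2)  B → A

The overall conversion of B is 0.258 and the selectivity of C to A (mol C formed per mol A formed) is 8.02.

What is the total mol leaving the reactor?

Conversion of B: B consumed = 0.258 × 79.6 = 20.54 mol = 1ξ₁ + 1ξ₂.
Selectivity: 2ξ₁ / (1ξ₂) = 8.02 → ξ₁ = 4.01 ξ₂.
Substitute: (1·4.01 + 1) ξ₂ = 20.54 → ξ₂ = 4.099 mol, ξ₁ = 16.44 mol.
Outlet amounts (n = n₀ + Σ ν·ξ):
  B: 79.6 − 1(16.44) − 1(4.099) = 59.06
  C: 0 + 2(16.44) = 32.88
  A: 0 + 1(4.099) = 4.099
Total out = 59.06 + 32.88 + 4.099 = 96.04 mol.

96 mol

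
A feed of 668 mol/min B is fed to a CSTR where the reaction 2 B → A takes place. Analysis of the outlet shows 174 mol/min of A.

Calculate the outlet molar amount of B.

320 mol/min

For A: n = n₀ + 1ξ → 174 = 0 + 1ξ, giving ξ = 174 mol/min.
Outlet amounts (n = n₀ + ν ξ):
  B: 668 − 2(174) = 320
  A: 0 + 1(174) = 174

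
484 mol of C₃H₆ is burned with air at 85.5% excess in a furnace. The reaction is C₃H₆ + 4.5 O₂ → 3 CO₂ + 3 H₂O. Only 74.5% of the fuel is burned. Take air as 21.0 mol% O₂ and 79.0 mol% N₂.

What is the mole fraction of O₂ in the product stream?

Stoichiometric O₂ = 4.5 × 484 = 2178 mol; O₂ fed = 2178 × 1.855 = 4040 mol.
N₂ fed = 4040 × 79/21 = 15200 mol.
Fuel reacted = 0.745 × 484 → ξ = 360.6 mol.
Outlet (n = n₀ + ν ξ):
  C₃H₆: 484 − 1(360.6) = 123.4
  O₂: 4040 − 4.5(360.6) = 2418
  N₂: 15200 (inert)
  CO₂: 0 + 3(360.6) = 1082
  H₂O: 0 + 3(360.6) = 1082
Total out = 19900 mol; y_O₂ = 2418 / 19900 = 0.1215.

0.121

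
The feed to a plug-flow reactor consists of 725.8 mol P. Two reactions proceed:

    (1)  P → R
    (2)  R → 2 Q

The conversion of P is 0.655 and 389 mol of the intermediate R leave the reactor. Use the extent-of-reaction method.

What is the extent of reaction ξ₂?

Conversion of P: P consumed = 1ξ₁ = 0.655 × 725.8 → ξ₁ = 475.4 mol.
R balance: n_R = 0 + 1ξ₁ − 1ξ₂ = 389 → ξ₂ = (1·475.4 − 389)/1 = 86.4 mol.
Outlet amounts (n = n₀ + Σ ν·ξ):
  P: 725.8 − 1(475.4) = 250.4
  R: 0 + 1(475.4) − 1(86.4) = 389
  Q: 0 + 2(86.4) = 172.8

ξ₂ = 86.4 mol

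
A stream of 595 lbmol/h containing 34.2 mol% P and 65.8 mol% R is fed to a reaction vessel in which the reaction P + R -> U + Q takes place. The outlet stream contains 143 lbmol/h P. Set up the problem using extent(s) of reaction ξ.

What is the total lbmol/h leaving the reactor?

For P: n = n₀ − 1ξ → 143 = 203.5 − 1ξ, giving ξ = 60.49 lbmol/h.
Outlet amounts (n = n₀ + ν ξ):
  P: 203.5 − 1(60.49) = 143
  R: 391.5 − 1(60.49) = 331
  U: 0 + 1(60.49) = 60.49
  Q: 0 + 1(60.49) = 60.49
Total out = 143 + 331 + 60.49 + 60.49 = 595 lbmol/h.

595 lbmol/h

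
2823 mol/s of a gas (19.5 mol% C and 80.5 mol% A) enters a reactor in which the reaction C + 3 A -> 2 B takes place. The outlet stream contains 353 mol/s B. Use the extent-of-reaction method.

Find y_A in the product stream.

For B: n = n₀ + 2ξ → 353 = 0 + 2ξ, giving ξ = 176.5 mol/s.
Outlet amounts (n = n₀ + ν ξ):
  C: 550.5 − 1(176.5) = 374
  A: 2273 − 3(176.5) = 1743
  B: 0 + 2(176.5) = 353
Total out = 2470 mol/s; y_A = 1743 / 2470 = 0.7057.

0.706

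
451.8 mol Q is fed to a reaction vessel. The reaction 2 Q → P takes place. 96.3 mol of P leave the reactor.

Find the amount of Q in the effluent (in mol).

For P: n = n₀ + 1ξ → 96.3 = 0 + 1ξ, giving ξ = 96.3 mol.
Outlet amounts (n = n₀ + ν ξ):
  Q: 451.8 − 2(96.3) = 259.2
  P: 0 + 1(96.3) = 96.3

259 mol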